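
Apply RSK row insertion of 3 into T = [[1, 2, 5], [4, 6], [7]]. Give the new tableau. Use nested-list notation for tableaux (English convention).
[[1, 2, 3], [4, 5], [6], [7]]

In row 1, 3 replaces 5 (the leftmost entry greater than 3); 5 is bumped to row 2. In row 2, 5 replaces 6 (the leftmost entry greater than 5); 6 is bumped to row 3. In row 3, 6 replaces 7 (the leftmost entry greater than 6); 7 is bumped to row 4. 7 starts a new row 4. The new tableau is [[1, 2, 3], [4, 5], [6], [7]].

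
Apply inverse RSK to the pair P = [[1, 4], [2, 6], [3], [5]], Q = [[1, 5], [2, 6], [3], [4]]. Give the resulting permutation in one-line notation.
5 3 2 1 6 4

Reverse the RSK construction: for i from n down to 1, find the cell of Q containing i, remove the entry at that cell from P, and reverse-bump it up through P; the value ejected from row 1 is w(i).

Step i=6: Q has 6 at row 2, column 2; remove 6 from row 2 of P and reverse-bump: 6 enters row 1 and ejects 4. So w(6) = 4. P is now [[1, 6], [2], [3], [5]].
Step i=5: Q has 5 at row 1, column 2; remove that cell from P, ejecting 6. So w(5) = 6. P is now [[1], [2], [3], [5]].
Step i=4: Q has 4 at row 4, column 1; remove 5 from row 4 of P and reverse-bump: 5 enters row 3 and ejects 3; 3 enters row 2 and ejects 2; 2 enters row 1 and ejects 1. So w(4) = 1. P is now [[2], [3], [5]].
Step i=3: Q has 3 at row 3, column 1; remove 5 from row 3 of P and reverse-bump: 5 enters row 2 and ejects 3; 3 enters row 1 and ejects 2. So w(3) = 2. P is now [[3], [5]].
Step i=2: Q has 2 at row 2, column 1; remove 5 from row 2 of P and reverse-bump: 5 enters row 1 and ejects 3. So w(2) = 3. P is now [[5]].
Step i=1: Q has 1 at row 1, column 1; remove that cell from P, ejecting 5. So w(1) = 5. P is now [].

So w = 5 3 2 1 6 4.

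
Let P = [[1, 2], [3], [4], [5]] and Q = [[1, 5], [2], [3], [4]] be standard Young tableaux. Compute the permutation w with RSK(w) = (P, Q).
5 4 3 1 2

Reverse RSK: for i = n, n-1, ..., 1, locate i in Q, remove the corresponding corner cell from P, and reverse-bump its entry up through P; the value ejected from row 1 is w(i).

So w = 5 4 3 1 2.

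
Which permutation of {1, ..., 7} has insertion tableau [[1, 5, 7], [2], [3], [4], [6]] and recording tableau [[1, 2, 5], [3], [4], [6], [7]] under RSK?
Reverse the RSK construction: for i from n down to 1, find the cell of Q containing i, remove the entry at that cell from P, and reverse-bump it up through P; the value ejected from row 1 is w(i).

Step i=7: Q has 7 at row 5, column 1; remove 6 from row 5 of P and reverse-bump: 6 enters row 4 and ejects 4; 4 enters row 3 and ejects 3; 3 enters row 2 and ejects 2; 2 enters row 1 and ejects 1. So w(7) = 1. P is now [[2, 5, 7], [3], [4], [6]].
Step i=6: Q has 6 at row 4, column 1; remove 6 from row 4 of P and reverse-bump: 6 enters row 3 and ejects 4; 4 enters row 2 and ejects 3; 3 enters row 1 and ejects 2. So w(6) = 2. P is now [[3, 5, 7], [4], [6]].
Step i=5: Q has 5 at row 1, column 3; remove that cell from P, ejecting 7. So w(5) = 7. P is now [[3, 5], [4], [6]].
Step i=4: Q has 4 at row 3, column 1; remove 6 from row 3 of P and reverse-bump: 6 enters row 2 and ejects 4; 4 enters row 1 and ejects 3. So w(4) = 3. P is now [[4, 5], [6]].
Step i=3: Q has 3 at row 2, column 1; remove 6 from row 2 of P and reverse-bump: 6 enters row 1 and ejects 5. So w(3) = 5. P is now [[4, 6]].
Step i=2: Q has 2 at row 1, column 2; remove that cell from P, ejecting 6. So w(2) = 6. P is now [[4]].
Step i=1: Q has 1 at row 1, column 1; remove that cell from P, ejecting 4. So w(1) = 4. P is now [].

So w = 4 6 5 3 7 2 1.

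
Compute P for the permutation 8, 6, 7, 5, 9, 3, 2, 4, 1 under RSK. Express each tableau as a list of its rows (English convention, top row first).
Insert 8: appended to row 1. P = [[8]].
Insert 6: 6 bumps 8 from row 1; 8 starts row 2. P = [[6], [8]].
Insert 7: appended to row 1. P = [[6, 7], [8]].
Insert 5: 5 bumps 6 from row 1; 6 bumps 8 from row 2; 8 starts row 3. P = [[5, 7], [6], [8]].
Insert 9: appended to row 1. P = [[5, 7, 9], [6], [8]].
Insert 3: 3 bumps 5 from row 1; 5 bumps 6 from row 2; 6 bumps 8 from row 3; 8 starts row 4. P = [[3, 7, 9], [5], [6], [8]].
Insert 2: 2 bumps 3 from row 1; 3 bumps 5 from row 2; 5 bumps 6 from row 3; 6 bumps 8 from row 4; 8 starts row 5. P = [[2, 7, 9], [3], [5], [6], [8]].
Insert 4: 4 bumps 7 from row 1; 7 appends to row 2. P = [[2, 4, 9], [3, 7], [5], [6], [8]].
Insert 1: 1 bumps 2 from row 1; 2 bumps 3 from row 2; 3 bumps 5 from row 3; 5 bumps 6 from row 4; 6 bumps 8 from row 5; 8 starts row 6. P = [[1, 4, 9], [2, 7], [3], [5], [6], [8]].

So P = [[1, 4, 9], [2, 7], [3], [5], [6], [8]].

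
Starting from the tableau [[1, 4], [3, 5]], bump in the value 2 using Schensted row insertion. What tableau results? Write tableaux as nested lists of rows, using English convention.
[[1, 2], [3, 4], [5]]

In row 1, 2 replaces 4 (the leftmost entry greater than 2); 4 is bumped to row 2. In row 2, 4 replaces 5 (the leftmost entry greater than 4); 5 is bumped to row 3. 5 starts a new row 3. The new tableau is [[1, 2], [3, 4], [5]].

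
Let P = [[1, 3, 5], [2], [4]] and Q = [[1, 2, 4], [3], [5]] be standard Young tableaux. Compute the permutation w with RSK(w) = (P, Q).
2 4 3 5 1

Reverse the RSK construction: for i from n down to 1, find the cell of Q containing i, remove the entry at that cell from P, and reverse-bump it up through P; the value ejected from row 1 is w(i).

Step i=5: Q has 5 at row 3, column 1; remove 4 from row 3 of P and reverse-bump: 4 enters row 2 and ejects 2; 2 enters row 1 and ejects 1. So w(5) = 1. P is now [[2, 3, 5], [4]].
Step i=4: Q has 4 at row 1, column 3; remove that cell from P, ejecting 5. So w(4) = 5. P is now [[2, 3], [4]].
Step i=3: Q has 3 at row 2, column 1; remove 4 from row 2 of P and reverse-bump: 4 enters row 1 and ejects 3. So w(3) = 3. P is now [[2, 4]].
Step i=2: Q has 2 at row 1, column 2; remove that cell from P, ejecting 4. So w(2) = 4. P is now [[2]].
Step i=1: Q has 1 at row 1, column 1; remove that cell from P, ejecting 2. So w(1) = 2. P is now [].

So w = 2 4 3 5 1.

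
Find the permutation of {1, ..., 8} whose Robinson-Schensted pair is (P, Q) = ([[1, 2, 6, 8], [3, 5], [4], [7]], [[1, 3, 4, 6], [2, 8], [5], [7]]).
7 4 5 6 3 8 1 2

Reverse RSK: for i = n, n-1, ..., 1, locate i in Q, remove the corresponding corner cell from P, and reverse-bump its entry up through P; the value ejected from row 1 is w(i).

So w = 7 4 5 6 3 8 1 2.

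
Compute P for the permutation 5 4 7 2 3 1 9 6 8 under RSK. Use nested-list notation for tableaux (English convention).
P = [[1, 3, 6, 8], [2, 7, 9], [4], [5]]

Insert 5: appended to row 1. P = [[5]].
Insert 4: 4 bumps 5 from row 1; 5 starts row 2. P = [[4], [5]].
Insert 7: appended to row 1. P = [[4, 7], [5]].
Insert 2: 2 bumps 4 from row 1; 4 bumps 5 from row 2; 5 starts row 3. P = [[2, 7], [4], [5]].
Insert 3: 3 bumps 7 from row 1; 7 appends to row 2. P = [[2, 3], [4, 7], [5]].
Insert 1: 1 bumps 2 from row 1; 2 bumps 4 from row 2; 4 bumps 5 from row 3; 5 starts row 4. P = [[1, 3], [2, 7], [4], [5]].
Insert 9: appended to row 1. P = [[1, 3, 9], [2, 7], [4], [5]].
Insert 6: 6 bumps 9 from row 1; 9 appends to row 2. P = [[1, 3, 6], [2, 7, 9], [4], [5]].
Insert 8: appended to row 1. P = [[1, 3, 6, 8], [2, 7, 9], [4], [5]].

So P = [[1, 3, 6, 8], [2, 7, 9], [4], [5]].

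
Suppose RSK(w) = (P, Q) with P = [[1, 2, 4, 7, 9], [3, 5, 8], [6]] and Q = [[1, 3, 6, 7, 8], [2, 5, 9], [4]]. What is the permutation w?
6 3 5 1 2 4 8 9 7

Reverse the RSK construction: for i from n down to 1, find the cell of Q containing i, remove the entry at that cell from P, and reverse-bump it up through P; the value ejected from row 1 is w(i).

Step i=9: Q has 9 at row 2, column 3; remove 8 from row 2 of P and reverse-bump: 8 enters row 1 and ejects 7. So w(9) = 7. P is now [[1, 2, 4, 8, 9], [3, 5], [6]].
Step i=8: Q has 8 at row 1, column 5; remove that cell from P, ejecting 9. So w(8) = 9. P is now [[1, 2, 4, 8], [3, 5], [6]].
Step i=7: Q has 7 at row 1, column 4; remove that cell from P, ejecting 8. So w(7) = 8. P is now [[1, 2, 4], [3, 5], [6]].
Step i=6: Q has 6 at row 1, column 3; remove that cell from P, ejecting 4. So w(6) = 4. P is now [[1, 2], [3, 5], [6]].
Step i=5: Q has 5 at row 2, column 2; remove 5 from row 2 of P and reverse-bump: 5 enters row 1 and ejects 2. So w(5) = 2. P is now [[1, 5], [3], [6]].
Step i=4: Q has 4 at row 3, column 1; remove 6 from row 3 of P and reverse-bump: 6 enters row 2 and ejects 3; 3 enters row 1 and ejects 1. So w(4) = 1. P is now [[3, 5], [6]].
Step i=3: Q has 3 at row 1, column 2; remove that cell from P, ejecting 5. So w(3) = 5. P is now [[3], [6]].
Step i=2: Q has 2 at row 2, column 1; remove 6 from row 2 of P and reverse-bump: 6 enters row 1 and ejects 3. So w(2) = 3. P is now [[6]].
Step i=1: Q has 1 at row 1, column 1; remove that cell from P, ejecting 6. So w(1) = 6. P is now [].

So w = 6 3 5 1 2 4 8 9 7.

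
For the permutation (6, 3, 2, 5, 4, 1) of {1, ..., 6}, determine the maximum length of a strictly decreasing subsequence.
4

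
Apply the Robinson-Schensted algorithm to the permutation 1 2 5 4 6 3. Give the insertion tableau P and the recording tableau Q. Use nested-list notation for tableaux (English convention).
P = [[1, 2, 3, 6], [4], [5]], Q = [[1, 2, 3, 5], [4], [6]]

Insert each entry of the permutation into P by Schensted row insertion, recording in Q the position of each new cell.

After inserting 1: P = [[1]].
After inserting 2: P = [[1, 2]].
After inserting 5: P = [[1, 2, 5]].
After inserting 4: P = [[1, 2, 4], [5]].
After inserting 6: P = [[1, 2, 4, 6], [5]].
After inserting 3: P = [[1, 2, 3, 6], [4], [5]].

So P = [[1, 2, 3, 6], [4], [5]], Q = [[1, 2, 3, 5], [4], [6]].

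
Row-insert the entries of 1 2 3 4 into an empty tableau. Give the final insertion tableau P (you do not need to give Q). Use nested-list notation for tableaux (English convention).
P = [[1, 2, 3, 4]]

Insert 1: appended to row 1. P = [[1]].
Insert 2: appended to row 1. P = [[1, 2]].
Insert 3: appended to row 1. P = [[1, 2, 3]].
Insert 4: appended to row 1. P = [[1, 2, 3, 4]].

So P = [[1, 2, 3, 4]].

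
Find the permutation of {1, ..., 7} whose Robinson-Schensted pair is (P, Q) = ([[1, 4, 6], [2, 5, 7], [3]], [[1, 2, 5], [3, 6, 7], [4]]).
3 5 2 1 7 4 6

Reverse the RSK construction: for i from n down to 1, find the cell of Q containing i, remove the entry at that cell from P, and reverse-bump it up through P; the value ejected from row 1 is w(i).

Step i=7: Q has 7 at row 2, column 3; remove 7 from row 2 of P and reverse-bump: 7 enters row 1 and ejects 6. So w(7) = 6. P is now [[1, 4, 7], [2, 5], [3]].
Step i=6: Q has 6 at row 2, column 2; remove 5 from row 2 of P and reverse-bump: 5 enters row 1 and ejects 4. So w(6) = 4. P is now [[1, 5, 7], [2], [3]].
Step i=5: Q has 5 at row 1, column 3; remove that cell from P, ejecting 7. So w(5) = 7. P is now [[1, 5], [2], [3]].
Step i=4: Q has 4 at row 3, column 1; remove 3 from row 3 of P and reverse-bump: 3 enters row 2 and ejects 2; 2 enters row 1 and ejects 1. So w(4) = 1. P is now [[2, 5], [3]].
Step i=3: Q has 3 at row 2, column 1; remove 3 from row 2 of P and reverse-bump: 3 enters row 1 and ejects 2. So w(3) = 2. P is now [[3, 5]].
Step i=2: Q has 2 at row 1, column 2; remove that cell from P, ejecting 5. So w(2) = 5. P is now [[3]].
Step i=1: Q has 1 at row 1, column 1; remove that cell from P, ejecting 3. So w(1) = 3. P is now [].

So w = 3 5 2 1 7 4 6.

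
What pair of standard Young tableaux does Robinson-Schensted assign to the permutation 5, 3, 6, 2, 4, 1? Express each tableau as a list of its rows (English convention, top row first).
P = [[1, 4], [2, 6], [3], [5]], Q = [[1, 3], [2, 5], [4], [6]]

Insert each entry of the permutation into P by Schensted row insertion, recording in Q the position of each new cell.

After inserting 5: P = [[5]].
After inserting 3: P = [[3], [5]].
After inserting 6: P = [[3, 6], [5]].
After inserting 2: P = [[2, 6], [3], [5]].
After inserting 4: P = [[2, 4], [3, 6], [5]].
After inserting 1: P = [[1, 4], [2, 6], [3], [5]].

So P = [[1, 4], [2, 6], [3], [5]], Q = [[1, 3], [2, 5], [4], [6]].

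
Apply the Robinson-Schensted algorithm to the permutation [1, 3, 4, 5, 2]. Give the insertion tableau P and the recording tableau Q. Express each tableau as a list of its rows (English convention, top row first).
Insert each entry of the permutation into P by Schensted row insertion, recording in Q the position of each new cell.

Insert 1: appended to row 1. P = [[1]], Q = [[1]].
Insert 3: appended to row 1. P = [[1, 3]], Q = [[1, 2]].
Insert 4: appended to row 1. P = [[1, 3, 4]], Q = [[1, 2, 3]].
Insert 5: appended to row 1. P = [[1, 3, 4, 5]], Q = [[1, 2, 3, 4]].
Insert 2: 2 bumps 3 from row 1; 3 starts row 2. P = [[1, 2, 4, 5], [3]], Q = [[1, 2, 3, 4], [5]].

So P = [[1, 2, 4, 5], [3]], Q = [[1, 2, 3, 4], [5]].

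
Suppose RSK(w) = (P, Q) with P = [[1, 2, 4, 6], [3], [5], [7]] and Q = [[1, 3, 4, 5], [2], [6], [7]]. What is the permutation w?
Reverse RSK: for i = n, n-1, ..., 1, locate i in Q, remove the corresponding corner cell from P, and reverse-bump its entry up through P; the value ejected from row 1 is w(i).

So w = 7 1 3 5 6 4 2.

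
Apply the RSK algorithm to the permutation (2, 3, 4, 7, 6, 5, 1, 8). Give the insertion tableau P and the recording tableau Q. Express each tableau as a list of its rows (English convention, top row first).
Insert each entry of the permutation into P by Schensted row insertion, recording in Q the position of each new cell.

Insert 2: appended to row 1. P = [[2]], Q = [[1]].
Insert 3: appended to row 1. P = [[2, 3]], Q = [[1, 2]].
Insert 4: appended to row 1. P = [[2, 3, 4]], Q = [[1, 2, 3]].
Insert 7: appended to row 1. P = [[2, 3, 4, 7]], Q = [[1, 2, 3, 4]].
Insert 6: 6 bumps 7 from row 1; 7 starts row 2. P = [[2, 3, 4, 6], [7]], Q = [[1, 2, 3, 4], [5]].
Insert 5: 5 bumps 6 from row 1; 6 bumps 7 from row 2; 7 starts row 3. P = [[2, 3, 4, 5], [6], [7]], Q = [[1, 2, 3, 4], [5], [6]].
Insert 1: 1 bumps 2 from row 1; 2 bumps 6 from row 2; 6 bumps 7 from row 3; 7 starts row 4. P = [[1, 3, 4, 5], [2], [6], [7]], Q = [[1, 2, 3, 4], [5], [6], [7]].
Insert 8: appended to row 1. P = [[1, 3, 4, 5, 8], [2], [6], [7]], Q = [[1, 2, 3, 4, 8], [5], [6], [7]].

So P = [[1, 3, 4, 5, 8], [2], [6], [7]], Q = [[1, 2, 3, 4, 8], [5], [6], [7]].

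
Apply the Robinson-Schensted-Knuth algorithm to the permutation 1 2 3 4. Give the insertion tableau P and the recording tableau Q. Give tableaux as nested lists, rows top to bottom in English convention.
P = [[1, 2, 3, 4]], Q = [[1, 2, 3, 4]]

Insert each entry of the permutation into P by Schensted row insertion, recording in Q the position of each new cell.

After inserting 1: P = [[1]].
After inserting 2: P = [[1, 2]].
After inserting 3: P = [[1, 2, 3]].
After inserting 4: P = [[1, 2, 3, 4]].

So P = [[1, 2, 3, 4]], Q = [[1, 2, 3, 4]].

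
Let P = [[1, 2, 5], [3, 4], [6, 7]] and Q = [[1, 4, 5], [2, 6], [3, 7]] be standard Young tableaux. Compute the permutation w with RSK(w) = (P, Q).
6 3 1 4 7 5 2

Reverse the RSK construction: for i from n down to 1, find the cell of Q containing i, remove the entry at that cell from P, and reverse-bump it up through P; the value ejected from row 1 is w(i).

Step i=7: Q has 7 at row 3, column 2; remove 7 from row 3 of P and reverse-bump: 7 enters row 2 and ejects 4; 4 enters row 1 and ejects 2. So w(7) = 2. P is now [[1, 4, 5], [3, 7], [6]].
Step i=6: Q has 6 at row 2, column 2; remove 7 from row 2 of P and reverse-bump: 7 enters row 1 and ejects 5. So w(6) = 5. P is now [[1, 4, 7], [3], [6]].
Step i=5: Q has 5 at row 1, column 3; remove that cell from P, ejecting 7. So w(5) = 7. P is now [[1, 4], [3], [6]].
Step i=4: Q has 4 at row 1, column 2; remove that cell from P, ejecting 4. So w(4) = 4. P is now [[1], [3], [6]].
Step i=3: Q has 3 at row 3, column 1; remove 6 from row 3 of P and reverse-bump: 6 enters row 2 and ejects 3; 3 enters row 1 and ejects 1. So w(3) = 1. P is now [[3], [6]].
Step i=2: Q has 2 at row 2, column 1; remove 6 from row 2 of P and reverse-bump: 6 enters row 1 and ejects 3. So w(2) = 3. P is now [[6]].
Step i=1: Q has 1 at row 1, column 1; remove that cell from P, ejecting 6. So w(1) = 6. P is now [].

So w = 6 3 1 4 7 5 2.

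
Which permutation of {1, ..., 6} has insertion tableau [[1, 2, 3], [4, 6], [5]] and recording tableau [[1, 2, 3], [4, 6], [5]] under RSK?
Reverse RSK: for i = n, n-1, ..., 1, locate i in Q, remove the corresponding corner cell from P, and reverse-bump its entry up through P; the value ejected from row 1 is w(i).

So w = 1 5 6 4 2 3.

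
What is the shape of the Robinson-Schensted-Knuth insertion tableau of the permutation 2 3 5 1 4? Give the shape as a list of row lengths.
Row-insert each entry into an empty tableau.

After inserting 2: P = [[2]].
After inserting 3: P = [[2, 3]].
After inserting 5: P = [[2, 3, 5]].
After inserting 1: P = [[1, 3, 5], [2]].
After inserting 4: P = [[1, 3, 4], [2, 5]].

The final insertion tableau P = [[1, 3, 4], [2, 5]] has shape [3, 2].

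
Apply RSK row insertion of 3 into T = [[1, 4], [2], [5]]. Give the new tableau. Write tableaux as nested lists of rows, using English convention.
[[1, 3], [2, 4], [5]]

In row 1, 3 replaces 4 (the leftmost entry greater than 3); 4 is bumped to row 2. 4 is appended to row 2. The new tableau is [[1, 3], [2, 4], [5]].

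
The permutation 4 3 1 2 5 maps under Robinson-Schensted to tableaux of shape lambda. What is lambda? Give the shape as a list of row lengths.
Row-insert each entry into an empty tableau.

After inserting 4: P = [[4]].
After inserting 3: P = [[3], [4]].
After inserting 1: P = [[1], [3], [4]].
After inserting 2: P = [[1, 2], [3], [4]].
After inserting 5: P = [[1, 2, 5], [3], [4]].

The final insertion tableau P = [[1, 2, 5], [3], [4]] has shape [3, 1, 1].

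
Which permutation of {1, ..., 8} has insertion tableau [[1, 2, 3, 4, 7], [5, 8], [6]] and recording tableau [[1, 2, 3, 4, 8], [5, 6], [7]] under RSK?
Reverse the RSK construction: for i from n down to 1, find the cell of Q containing i, remove the entry at that cell from P, and reverse-bump it up through P; the value ejected from row 1 is w(i).

Step i=8: Q has 8 at row 1, column 5; remove that cell from P, ejecting 7. So w(8) = 7. P is now [[1, 2, 3, 4], [5, 8], [6]].
Step i=7: Q has 7 at row 3, column 1; remove 6 from row 3 of P and reverse-bump: 6 enters row 2 and ejects 5; 5 enters row 1 and ejects 4. So w(7) = 4. P is now [[1, 2, 3, 5], [6, 8]].
Step i=6: Q has 6 at row 2, column 2; remove 8 from row 2 of P and reverse-bump: 8 enters row 1 and ejects 5. So w(6) = 5. P is now [[1, 2, 3, 8], [6]].
Step i=5: Q has 5 at row 2, column 1; remove 6 from row 2 of P and reverse-bump: 6 enters row 1 and ejects 3. So w(5) = 3. P is now [[1, 2, 6, 8]].
Step i=4: Q has 4 at row 1, column 4; remove that cell from P, ejecting 8. So w(4) = 8. P is now [[1, 2, 6]].
Step i=3: Q has 3 at row 1, column 3; remove that cell from P, ejecting 6. So w(3) = 6. P is now [[1, 2]].
Step i=2: Q has 2 at row 1, column 2; remove that cell from P, ejecting 2. So w(2) = 2. P is now [[1]].
Step i=1: Q has 1 at row 1, column 1; remove that cell from P, ejecting 1. So w(1) = 1. P is now [].

So w = 1 2 6 8 3 5 4 7.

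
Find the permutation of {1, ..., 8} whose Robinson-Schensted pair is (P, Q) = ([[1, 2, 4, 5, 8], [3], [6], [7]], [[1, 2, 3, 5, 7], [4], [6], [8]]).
1 3 7 4 6 5 8 2

Reverse the RSK construction: for i from n down to 1, find the cell of Q containing i, remove the entry at that cell from P, and reverse-bump it up through P; the value ejected from row 1 is w(i).

Step i=8: Q has 8 at row 4, column 1; remove 7 from row 4 of P and reverse-bump: 7 enters row 3 and ejects 6; 6 enters row 2 and ejects 3; 3 enters row 1 and ejects 2. So w(8) = 2. P is now [[1, 3, 4, 5, 8], [6], [7]].
Step i=7: Q has 7 at row 1, column 5; remove that cell from P, ejecting 8. So w(7) = 8. P is now [[1, 3, 4, 5], [6], [7]].
Step i=6: Q has 6 at row 3, column 1; remove 7 from row 3 of P and reverse-bump: 7 enters row 2 and ejects 6; 6 enters row 1 and ejects 5. So w(6) = 5. P is now [[1, 3, 4, 6], [7]].
Step i=5: Q has 5 at row 1, column 4; remove that cell from P, ejecting 6. So w(5) = 6. P is now [[1, 3, 4], [7]].
Step i=4: Q has 4 at row 2, column 1; remove 7 from row 2 of P and reverse-bump: 7 enters row 1 and ejects 4. So w(4) = 4. P is now [[1, 3, 7]].
Step i=3: Q has 3 at row 1, column 3; remove that cell from P, ejecting 7. So w(3) = 7. P is now [[1, 3]].
Step i=2: Q has 2 at row 1, column 2; remove that cell from P, ejecting 3. So w(2) = 3. P is now [[1]].
Step i=1: Q has 1 at row 1, column 1; remove that cell from P, ejecting 1. So w(1) = 1. P is now [].

So w = 1 3 7 4 6 5 8 2.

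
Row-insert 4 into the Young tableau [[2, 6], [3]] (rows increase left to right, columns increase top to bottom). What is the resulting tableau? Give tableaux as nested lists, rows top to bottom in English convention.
[[2, 4], [3, 6]]

In row 1, 4 replaces 6 (the leftmost entry greater than 4); 6 is bumped to row 2. 6 is appended to row 2. The new tableau is [[2, 4], [3, 6]].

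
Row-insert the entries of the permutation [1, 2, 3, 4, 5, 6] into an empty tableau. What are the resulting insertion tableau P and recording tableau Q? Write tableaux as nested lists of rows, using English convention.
Insert each entry of the permutation into P by Schensted row insertion, recording in Q the position of each new cell.

Insert 1: appended to row 1. P = [[1]], Q = [[1]].
Insert 2: appended to row 1. P = [[1, 2]], Q = [[1, 2]].
Insert 3: appended to row 1. P = [[1, 2, 3]], Q = [[1, 2, 3]].
Insert 4: appended to row 1. P = [[1, 2, 3, 4]], Q = [[1, 2, 3, 4]].
Insert 5: appended to row 1. P = [[1, 2, 3, 4, 5]], Q = [[1, 2, 3, 4, 5]].
Insert 6: appended to row 1. P = [[1, 2, 3, 4, 5, 6]], Q = [[1, 2, 3, 4, 5, 6]].

So P = [[1, 2, 3, 4, 5, 6]], Q = [[1, 2, 3, 4, 5, 6]].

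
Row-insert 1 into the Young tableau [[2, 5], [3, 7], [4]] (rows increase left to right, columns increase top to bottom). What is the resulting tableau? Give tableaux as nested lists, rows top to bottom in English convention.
[[1, 5], [2, 7], [3], [4]]

In row 1, 1 replaces 2 (the leftmost entry greater than 1); 2 is bumped to row 2. In row 2, 2 replaces 3 (the leftmost entry greater than 2); 3 is bumped to row 3. In row 3, 3 replaces 4 (the leftmost entry greater than 3); 4 is bumped to row 4. 4 starts a new row 4. The new tableau is [[1, 5], [2, 7], [3], [4]].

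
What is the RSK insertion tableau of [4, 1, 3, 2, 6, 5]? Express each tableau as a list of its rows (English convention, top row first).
After inserting 4: P = [[4]].
After inserting 1: P = [[1], [4]].
After inserting 3: P = [[1, 3], [4]].
After inserting 2: P = [[1, 2], [3], [4]].
After inserting 6: P = [[1, 2, 6], [3], [4]].
After inserting 5: P = [[1, 2, 5], [3, 6], [4]].

So P = [[1, 2, 5], [3, 6], [4]].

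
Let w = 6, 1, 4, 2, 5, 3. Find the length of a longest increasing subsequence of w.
3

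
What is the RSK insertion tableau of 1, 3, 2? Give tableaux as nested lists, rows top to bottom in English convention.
Insert 1: appended to row 1. P = [[1]].
Insert 3: appended to row 1. P = [[1, 3]].
Insert 2: 2 bumps 3 from row 1; 3 starts row 2. P = [[1, 2], [3]].

So P = [[1, 2], [3]].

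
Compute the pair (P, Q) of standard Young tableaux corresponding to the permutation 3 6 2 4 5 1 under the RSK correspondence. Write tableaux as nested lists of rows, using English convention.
P = [[1, 4, 5], [2, 6], [3]], Q = [[1, 2, 5], [3, 4], [6]]

Insert each entry of the permutation into P by Schensted row insertion, recording in Q the position of each new cell.

Insert 3: appended to row 1. P = [[3]].
Insert 6: appended to row 1. P = [[3, 6]].
Insert 2: 2 bumps 3 from row 1; 3 starts row 2. P = [[2, 6], [3]].
Insert 4: 4 bumps 6 from row 1; 6 appends to row 2. P = [[2, 4], [3, 6]].
Insert 5: appended to row 1. P = [[2, 4, 5], [3, 6]].
Insert 1: 1 bumps 2 from row 1; 2 bumps 3 from row 2; 3 starts row 3. P = [[1, 4, 5], [2, 6], [3]].

So P = [[1, 4, 5], [2, 6], [3]], Q = [[1, 2, 5], [3, 4], [6]].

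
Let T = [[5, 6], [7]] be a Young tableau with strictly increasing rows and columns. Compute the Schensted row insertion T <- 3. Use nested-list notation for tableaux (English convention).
In row 1, 3 replaces 5 (the leftmost entry greater than 3); 5 is bumped to row 2. In row 2, 5 replaces 7 (the leftmost entry greater than 5); 7 is bumped to row 3. 7 starts a new row 3. The new tableau is [[3, 6], [5], [7]].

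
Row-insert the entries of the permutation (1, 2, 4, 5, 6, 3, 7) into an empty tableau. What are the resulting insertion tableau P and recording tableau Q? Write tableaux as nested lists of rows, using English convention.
P = [[1, 2, 3, 5, 6, 7], [4]], Q = [[1, 2, 3, 4, 5, 7], [6]]

Insert each entry of the permutation into P by Schensted row insertion, recording in Q the position of each new cell.

Insert 1: appended to row 1. P = [[1]].
Insert 2: appended to row 1. P = [[1, 2]].
Insert 4: appended to row 1. P = [[1, 2, 4]].
Insert 5: appended to row 1. P = [[1, 2, 4, 5]].
Insert 6: appended to row 1. P = [[1, 2, 4, 5, 6]].
Insert 3: 3 bumps 4 from row 1; 4 starts row 2. P = [[1, 2, 3, 5, 6], [4]].
Insert 7: appended to row 1. P = [[1, 2, 3, 5, 6, 7], [4]].

So P = [[1, 2, 3, 5, 6, 7], [4]], Q = [[1, 2, 3, 4, 5, 7], [6]].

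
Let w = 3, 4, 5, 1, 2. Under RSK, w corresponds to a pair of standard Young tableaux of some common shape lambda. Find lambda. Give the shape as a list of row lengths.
[3, 2]

Row-insert each entry into an empty tableau.

After inserting 3: P = [[3]].
After inserting 4: P = [[3, 4]].
After inserting 5: P = [[3, 4, 5]].
After inserting 1: P = [[1, 4, 5], [3]].
After inserting 2: P = [[1, 2, 5], [3, 4]].

The final insertion tableau P = [[1, 2, 5], [3, 4]] has shape [3, 2].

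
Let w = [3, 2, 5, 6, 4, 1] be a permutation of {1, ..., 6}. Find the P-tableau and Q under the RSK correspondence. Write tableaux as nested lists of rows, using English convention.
Insert each entry of the permutation into P by Schensted row insertion, recording in Q the position of each new cell.

Insert 3: appended to row 1. P = [[3]].
Insert 2: 2 bumps 3 from row 1; 3 starts row 2. P = [[2], [3]].
Insert 5: appended to row 1. P = [[2, 5], [3]].
Insert 6: appended to row 1. P = [[2, 5, 6], [3]].
Insert 4: 4 bumps 5 from row 1; 5 appends to row 2. P = [[2, 4, 6], [3, 5]].
Insert 1: 1 bumps 2 from row 1; 2 bumps 3 from row 2; 3 starts row 3. P = [[1, 4, 6], [2, 5], [3]].

So P = [[1, 4, 6], [2, 5], [3]], Q = [[1, 3, 4], [2, 5], [6]].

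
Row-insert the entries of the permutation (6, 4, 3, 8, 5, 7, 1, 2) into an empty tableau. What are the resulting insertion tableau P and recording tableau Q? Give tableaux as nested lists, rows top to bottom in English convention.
P = [[1, 2, 7], [3, 5], [4, 8], [6]], Q = [[1, 4, 6], [2, 5], [3, 8], [7]]

Insert each entry of the permutation into P by Schensted row insertion, recording in Q the position of each new cell.

Insert 6: appended to row 1. P = [[6]].
Insert 4: 4 bumps 6 from row 1; 6 starts row 2. P = [[4], [6]].
Insert 3: 3 bumps 4 from row 1; 4 bumps 6 from row 2; 6 starts row 3. P = [[3], [4], [6]].
Insert 8: appended to row 1. P = [[3, 8], [4], [6]].
Insert 5: 5 bumps 8 from row 1; 8 appends to row 2. P = [[3, 5], [4, 8], [6]].
Insert 7: appended to row 1. P = [[3, 5, 7], [4, 8], [6]].
Insert 1: 1 bumps 3 from row 1; 3 bumps 4 from row 2; 4 bumps 6 from row 3; 6 starts row 4. P = [[1, 5, 7], [3, 8], [4], [6]].
Insert 2: 2 bumps 5 from row 1; 5 bumps 8 from row 2; 8 appends to row 3. P = [[1, 2, 7], [3, 5], [4, 8], [6]].

So P = [[1, 2, 7], [3, 5], [4, 8], [6]], Q = [[1, 4, 6], [2, 5], [3, 8], [7]].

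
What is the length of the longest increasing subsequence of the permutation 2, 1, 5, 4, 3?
2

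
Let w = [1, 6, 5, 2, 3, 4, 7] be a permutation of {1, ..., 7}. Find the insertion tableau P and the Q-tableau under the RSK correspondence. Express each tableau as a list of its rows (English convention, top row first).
Insert each entry of the permutation into P by Schensted row insertion, recording in Q the position of each new cell.

Insert 1: appended to row 1. P = [[1]].
Insert 6: appended to row 1. P = [[1, 6]].
Insert 5: 5 bumps 6 from row 1; 6 starts row 2. P = [[1, 5], [6]].
Insert 2: 2 bumps 5 from row 1; 5 bumps 6 from row 2; 6 starts row 3. P = [[1, 2], [5], [6]].
Insert 3: appended to row 1. P = [[1, 2, 3], [5], [6]].
Insert 4: appended to row 1. P = [[1, 2, 3, 4], [5], [6]].
Insert 7: appended to row 1. P = [[1, 2, 3, 4, 7], [5], [6]].

So P = [[1, 2, 3, 4, 7], [5], [6]], Q = [[1, 2, 5, 6, 7], [3], [4]].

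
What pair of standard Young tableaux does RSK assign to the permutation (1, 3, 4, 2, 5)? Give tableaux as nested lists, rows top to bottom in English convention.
Insert each entry of the permutation into P by Schensted row insertion, recording in Q the position of each new cell.

Insert 1: appended to row 1. P = [[1]], Q = [[1]].
Insert 3: appended to row 1. P = [[1, 3]], Q = [[1, 2]].
Insert 4: appended to row 1. P = [[1, 3, 4]], Q = [[1, 2, 3]].
Insert 2: 2 bumps 3 from row 1; 3 starts row 2. P = [[1, 2, 4], [3]], Q = [[1, 2, 3], [4]].
Insert 5: appended to row 1. P = [[1, 2, 4, 5], [3]], Q = [[1, 2, 3, 5], [4]].

So P = [[1, 2, 4, 5], [3]], Q = [[1, 2, 3, 5], [4]].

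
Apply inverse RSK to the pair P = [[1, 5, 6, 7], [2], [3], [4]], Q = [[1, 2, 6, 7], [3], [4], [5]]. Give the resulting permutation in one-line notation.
Reverse the RSK construction: for i from n down to 1, find the cell of Q containing i, remove the entry at that cell from P, and reverse-bump it up through P; the value ejected from row 1 is w(i).

Step i=7: Q has 7 at row 1, column 4; remove that cell from P, ejecting 7. So w(7) = 7. P is now [[1, 5, 6], [2], [3], [4]].
Step i=6: Q has 6 at row 1, column 3; remove that cell from P, ejecting 6. So w(6) = 6. P is now [[1, 5], [2], [3], [4]].
Step i=5: Q has 5 at row 4, column 1; remove 4 from row 4 of P and reverse-bump: 4 enters row 3 and ejects 3; 3 enters row 2 and ejects 2; 2 enters row 1 and ejects 1. So w(5) = 1. P is now [[2, 5], [3], [4]].
Step i=4: Q has 4 at row 3, column 1; remove 4 from row 3 of P and reverse-bump: 4 enters row 2 and ejects 3; 3 enters row 1 and ejects 2. So w(4) = 2. P is now [[3, 5], [4]].
Step i=3: Q has 3 at row 2, column 1; remove 4 from row 2 of P and reverse-bump: 4 enters row 1 and ejects 3. So w(3) = 3. P is now [[4, 5]].
Step i=2: Q has 2 at row 1, column 2; remove that cell from P, ejecting 5. So w(2) = 5. P is now [[4]].
Step i=1: Q has 1 at row 1, column 1; remove that cell from P, ejecting 4. So w(1) = 4. P is now [].

So w = 4 5 3 2 1 6 7.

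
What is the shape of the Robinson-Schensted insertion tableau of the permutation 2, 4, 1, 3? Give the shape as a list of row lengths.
Row-insert each entry into an empty tableau.

After inserting 2: P = [[2]].
After inserting 4: P = [[2, 4]].
After inserting 1: P = [[1, 4], [2]].
After inserting 3: P = [[1, 3], [2, 4]].

The final insertion tableau P = [[1, 3], [2, 4]] has shape [2, 2].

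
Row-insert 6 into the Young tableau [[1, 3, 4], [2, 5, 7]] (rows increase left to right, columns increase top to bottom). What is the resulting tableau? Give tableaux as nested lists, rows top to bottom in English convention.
[[1, 3, 4, 6], [2, 5, 7]]

6 is larger than every entry of row 1, so it is appended to row 1. The new tableau is [[1, 3, 4, 6], [2, 5, 7]].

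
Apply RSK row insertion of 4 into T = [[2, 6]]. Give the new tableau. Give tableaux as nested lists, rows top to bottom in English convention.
In row 1, 4 replaces 6 (the leftmost entry greater than 4); 6 is bumped to row 2. 6 starts a new row 2. The new tableau is [[2, 4], [6]].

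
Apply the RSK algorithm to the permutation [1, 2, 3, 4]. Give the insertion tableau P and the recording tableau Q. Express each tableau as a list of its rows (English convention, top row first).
P = [[1, 2, 3, 4]], Q = [[1, 2, 3, 4]]

Insert each entry of the permutation into P by Schensted row insertion, recording in Q the position of each new cell.

Insert 1: appended to row 1. P = [[1]], Q = [[1]].
Insert 2: appended to row 1. P = [[1, 2]], Q = [[1, 2]].
Insert 3: appended to row 1. P = [[1, 2, 3]], Q = [[1, 2, 3]].
Insert 4: appended to row 1. P = [[1, 2, 3, 4]], Q = [[1, 2, 3, 4]].

So P = [[1, 2, 3, 4]], Q = [[1, 2, 3, 4]].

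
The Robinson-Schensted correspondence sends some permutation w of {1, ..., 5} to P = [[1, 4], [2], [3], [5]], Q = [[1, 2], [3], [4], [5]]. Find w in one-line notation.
Reverse the RSK construction: for i from n down to 1, find the cell of Q containing i, remove the entry at that cell from P, and reverse-bump it up through P; the value ejected from row 1 is w(i).

Step i=5: Q has 5 at row 4, column 1; remove 5 from row 4 of P and reverse-bump: 5 enters row 3 and ejects 3; 3 enters row 2 and ejects 2; 2 enters row 1 and ejects 1. So w(5) = 1. P is now [[2, 4], [3], [5]].
Step i=4: Q has 4 at row 3, column 1; remove 5 from row 3 of P and reverse-bump: 5 enters row 2 and ejects 3; 3 enters row 1 and ejects 2. So w(4) = 2. P is now [[3, 4], [5]].
Step i=3: Q has 3 at row 2, column 1; remove 5 from row 2 of P and reverse-bump: 5 enters row 1 and ejects 4. So w(3) = 4. P is now [[3, 5]].
Step i=2: Q has 2 at row 1, column 2; remove that cell from P, ejecting 5. So w(2) = 5. P is now [[3]].
Step i=1: Q has 1 at row 1, column 1; remove that cell from P, ejecting 3. So w(1) = 3. P is now [].

So w = 3 5 4 2 1.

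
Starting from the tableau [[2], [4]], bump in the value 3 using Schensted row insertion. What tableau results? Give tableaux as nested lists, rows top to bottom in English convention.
3 is larger than every entry of row 1, so it is appended to row 1. The new tableau is [[2, 3], [4]].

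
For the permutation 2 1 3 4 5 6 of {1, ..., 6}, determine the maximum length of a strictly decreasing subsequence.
2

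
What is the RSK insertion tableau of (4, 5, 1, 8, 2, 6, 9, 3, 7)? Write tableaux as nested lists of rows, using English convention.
P = [[1, 2, 3, 7], [4, 5, 6, 9], [8]]

Insert 4: appended to row 1. P = [[4]].
Insert 5: appended to row 1. P = [[4, 5]].
Insert 1: 1 bumps 4 from row 1; 4 starts row 2. P = [[1, 5], [4]].
Insert 8: appended to row 1. P = [[1, 5, 8], [4]].
Insert 2: 2 bumps 5 from row 1; 5 appends to row 2. P = [[1, 2, 8], [4, 5]].
Insert 6: 6 bumps 8 from row 1; 8 appends to row 2. P = [[1, 2, 6], [4, 5, 8]].
Insert 9: appended to row 1. P = [[1, 2, 6, 9], [4, 5, 8]].
Insert 3: 3 bumps 6 from row 1; 6 bumps 8 from row 2; 8 starts row 3. P = [[1, 2, 3, 9], [4, 5, 6], [8]].
Insert 7: 7 bumps 9 from row 1; 9 appends to row 2. P = [[1, 2, 3, 7], [4, 5, 6, 9], [8]].

So P = [[1, 2, 3, 7], [4, 5, 6, 9], [8]].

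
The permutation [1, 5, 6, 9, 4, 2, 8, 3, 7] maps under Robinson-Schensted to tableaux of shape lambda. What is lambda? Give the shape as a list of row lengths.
[4, 3, 2]

Row-insert each entry into an empty tableau.

After inserting 1: P = [[1]].
After inserting 5: P = [[1, 5]].
After inserting 6: P = [[1, 5, 6]].
After inserting 9: P = [[1, 5, 6, 9]].
After inserting 4: P = [[1, 4, 6, 9], [5]].
After inserting 2: P = [[1, 2, 6, 9], [4], [5]].
After inserting 8: P = [[1, 2, 6, 8], [4, 9], [5]].
After inserting 3: P = [[1, 2, 3, 8], [4, 6], [5, 9]].
After inserting 7: P = [[1, 2, 3, 7], [4, 6, 8], [5, 9]].

The final insertion tableau P = [[1, 2, 3, 7], [4, 6, 8], [5, 9]] has shape [4, 3, 2].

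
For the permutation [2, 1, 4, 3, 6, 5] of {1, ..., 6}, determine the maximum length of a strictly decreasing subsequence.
2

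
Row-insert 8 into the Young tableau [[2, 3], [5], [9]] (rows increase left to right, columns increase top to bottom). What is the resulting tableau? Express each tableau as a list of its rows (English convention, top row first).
8 is larger than every entry of row 1, so it is appended to row 1. The new tableau is [[2, 3, 8], [5], [9]].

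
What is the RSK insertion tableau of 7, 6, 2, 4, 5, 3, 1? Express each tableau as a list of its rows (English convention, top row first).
P = [[1, 3, 5], [2], [4], [6], [7]]

Insert 7: appended to row 1. P = [[7]].
Insert 6: 6 bumps 7 from row 1; 7 starts row 2. P = [[6], [7]].
Insert 2: 2 bumps 6 from row 1; 6 bumps 7 from row 2; 7 starts row 3. P = [[2], [6], [7]].
Insert 4: appended to row 1. P = [[2, 4], [6], [7]].
Insert 5: appended to row 1. P = [[2, 4, 5], [6], [7]].
Insert 3: 3 bumps 4 from row 1; 4 bumps 6 from row 2; 6 bumps 7 from row 3; 7 starts row 4. P = [[2, 3, 5], [4], [6], [7]].
Insert 1: 1 bumps 2 from row 1; 2 bumps 4 from row 2; 4 bumps 6 from row 3; 6 bumps 7 from row 4; 7 starts row 5. P = [[1, 3, 5], [2], [4], [6], [7]].

So P = [[1, 3, 5], [2], [4], [6], [7]].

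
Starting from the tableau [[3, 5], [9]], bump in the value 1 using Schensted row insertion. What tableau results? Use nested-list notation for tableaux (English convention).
[[1, 5], [3], [9]]

In row 1, 1 replaces 3 (the leftmost entry greater than 1); 3 is bumped to row 2. In row 2, 3 replaces 9 (the leftmost entry greater than 3); 9 is bumped to row 3. 9 starts a new row 3. The new tableau is [[1, 5], [3], [9]].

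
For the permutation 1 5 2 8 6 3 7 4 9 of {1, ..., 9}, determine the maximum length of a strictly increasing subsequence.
5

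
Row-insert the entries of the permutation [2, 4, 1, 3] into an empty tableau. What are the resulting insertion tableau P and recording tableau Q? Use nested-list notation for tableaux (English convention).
P = [[1, 3], [2, 4]], Q = [[1, 2], [3, 4]]

Insert each entry of the permutation into P by Schensted row insertion, recording in Q the position of each new cell.

Insert 2: appended to row 1. P = [[2]].
Insert 4: appended to row 1. P = [[2, 4]].
Insert 1: 1 bumps 2 from row 1; 2 starts row 2. P = [[1, 4], [2]].
Insert 3: 3 bumps 4 from row 1; 4 appends to row 2. P = [[1, 3], [2, 4]].

So P = [[1, 3], [2, 4]], Q = [[1, 2], [3, 4]].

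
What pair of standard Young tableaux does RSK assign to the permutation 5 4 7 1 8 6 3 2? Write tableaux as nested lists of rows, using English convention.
Insert each entry of the permutation into P by Schensted row insertion, recording in Q the position of each new cell.

Insert 5: appended to row 1. P = [[5]].
Insert 4: 4 bumps 5 from row 1; 5 starts row 2. P = [[4], [5]].
Insert 7: appended to row 1. P = [[4, 7], [5]].
Insert 1: 1 bumps 4 from row 1; 4 bumps 5 from row 2; 5 starts row 3. P = [[1, 7], [4], [5]].
Insert 8: appended to row 1. P = [[1, 7, 8], [4], [5]].
Insert 6: 6 bumps 7 from row 1; 7 appends to row 2. P = [[1, 6, 8], [4, 7], [5]].
Insert 3: 3 bumps 6 from row 1; 6 bumps 7 from row 2; 7 appends to row 3. P = [[1, 3, 8], [4, 6], [5, 7]].
Insert 2: 2 bumps 3 from row 1; 3 bumps 4 from row 2; 4 bumps 5 from row 3; 5 starts row 4. P = [[1, 2, 8], [3, 6], [4, 7], [5]].

So P = [[1, 2, 8], [3, 6], [4, 7], [5]], Q = [[1, 3, 5], [2, 6], [4, 7], [8]].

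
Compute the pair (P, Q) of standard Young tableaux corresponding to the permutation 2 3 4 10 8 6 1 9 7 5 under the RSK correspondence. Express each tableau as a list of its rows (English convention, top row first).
P = [[1, 3, 4, 5, 7], [2, 6], [8, 9], [10]], Q = [[1, 2, 3, 4, 8], [5, 9], [6, 10], [7]]

Insert each entry of the permutation into P by Schensted row insertion, recording in Q the position of each new cell.

Insert 2: appended to row 1. P = [[2]].
Insert 3: appended to row 1. P = [[2, 3]].
Insert 4: appended to row 1. P = [[2, 3, 4]].
Insert 10: appended to row 1. P = [[2, 3, 4, 10]].
Insert 8: 8 bumps 10 from row 1; 10 starts row 2. P = [[2, 3, 4, 8], [10]].
Insert 6: 6 bumps 8 from row 1; 8 bumps 10 from row 2; 10 starts row 3. P = [[2, 3, 4, 6], [8], [10]].
Insert 1: 1 bumps 2 from row 1; 2 bumps 8 from row 2; 8 bumps 10 from row 3; 10 starts row 4. P = [[1, 3, 4, 6], [2], [8], [10]].
Insert 9: appended to row 1. P = [[1, 3, 4, 6, 9], [2], [8], [10]].
Insert 7: 7 bumps 9 from row 1; 9 appends to row 2. P = [[1, 3, 4, 6, 7], [2, 9], [8], [10]].
Insert 5: 5 bumps 6 from row 1; 6 bumps 9 from row 2; 9 appends to row 3. P = [[1, 3, 4, 5, 7], [2, 6], [8, 9], [10]].

So P = [[1, 3, 4, 5, 7], [2, 6], [8, 9], [10]], Q = [[1, 2, 3, 4, 8], [5, 9], [6, 10], [7]].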